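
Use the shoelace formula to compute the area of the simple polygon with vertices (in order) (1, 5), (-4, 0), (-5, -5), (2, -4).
Area = 42

Shoelace formula: Area = (1/2) |Σ_i (x_i · y_{i+1} − x_{i+1} · y_i)| (indices mod n). Compute each cross term:
  (1)(0) − (-4)(5) = 20
  (-4)(-5) − (-5)(0) = 20
  (-5)(-4) − (2)(-5) = 30
  (2)(5) − (1)(-4) = 14
Sum = 84, so (signed) Area = 84/2 = 42, |Area| = 42.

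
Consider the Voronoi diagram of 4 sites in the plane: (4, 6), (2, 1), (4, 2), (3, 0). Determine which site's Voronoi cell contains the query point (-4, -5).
Nearest site = (2, 1)

The Voronoi cell of site s contains exactly those query points closer to s than to any other site. Compute squared distances from q = (-4, -5) to each site:
  (2 − -4)² + (1 − -5)² = 72
  (3 − -4)² + (0 − -5)² = 74
  (4 − -4)² + (2 − -5)² = 113
  (4 − -4)² + (6 − -5)² = 185
Minimum is attained by (2, 1), so q lies in its Voronoi cell.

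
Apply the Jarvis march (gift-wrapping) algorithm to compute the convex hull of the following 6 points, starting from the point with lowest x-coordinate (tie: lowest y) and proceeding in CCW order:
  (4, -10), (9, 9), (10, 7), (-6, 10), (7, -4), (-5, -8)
Hull (CCW) = [(-6, 10), (-5, -8), (4, -10), (7, -4), (10, 7), (9, 9)]

Jarvis march: at each step, from the current hull vertex p, select the next vertex q as the point such that every other point lies strictly to the left of (or on) the directed line p → q. (Equivalently: for every other point r, the cross product (q − p) × (r − p) ≥ 0.)
Starting point (lowest x, tie lowest y): (-6, 10). Wrap until returning to start. Resulting hull: (-6, 10), (-5, -8), (4, -10), (7, -4), (10, 7), (9, 9).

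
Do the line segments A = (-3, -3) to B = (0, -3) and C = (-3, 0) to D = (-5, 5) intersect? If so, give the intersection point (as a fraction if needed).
No (intersection of containing lines falls outside at least one segment)

Parametrize and solve: t = 2/5, s = -3/5. At least one of these is outside [0, 1], so the segments do not intersect.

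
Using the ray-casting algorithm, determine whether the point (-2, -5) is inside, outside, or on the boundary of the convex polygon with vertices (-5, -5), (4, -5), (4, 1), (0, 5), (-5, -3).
The point (-2, -5) lies on the polygon boundary

Boundary check: the query satisfies the collinearity and bounding-box conditions for some polygon edge, so it lies exactly on the boundary.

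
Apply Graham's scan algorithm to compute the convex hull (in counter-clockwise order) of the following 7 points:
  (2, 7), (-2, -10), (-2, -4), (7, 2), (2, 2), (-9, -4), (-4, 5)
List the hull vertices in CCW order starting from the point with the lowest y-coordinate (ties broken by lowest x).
Hull (CCW) = [(-2, -10), (7, 2), (2, 7), (-4, 5), (-9, -4)]

Graham scan procedure:
  1. Find the pivot p₀ = point with lowest y (tie → lowest x): (-2, -10).
  2. Sort the remaining points by polar angle around p₀.
  3. Walk through sorted points, maintaining a stack; pop the top while the last three entries make a non-left turn (cross product ≤ 0).
  4. Final stack is the convex hull in CCW order: (-2, -10), (7, 2), (2, 7), (-4, 5), (-9, -4).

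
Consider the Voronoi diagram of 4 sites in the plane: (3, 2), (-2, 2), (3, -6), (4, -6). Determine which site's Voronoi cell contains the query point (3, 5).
Nearest site = (3, 2)

The Voronoi cell of site s contains exactly those query points closer to s than to any other site. Compute squared distances from q = (3, 5) to each site:
  (3 − 3)² + (2 − 5)² = 9
  (-2 − 3)² + (2 − 5)² = 34
  (3 − 3)² + (-6 − 5)² = 121
  (4 − 3)² + (-6 − 5)² = 122
Minimum is attained by (3, 2), so q lies in its Voronoi cell.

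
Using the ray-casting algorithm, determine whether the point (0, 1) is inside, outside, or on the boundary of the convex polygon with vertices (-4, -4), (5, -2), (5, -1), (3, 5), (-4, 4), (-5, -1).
The point (0, 1) lies strictly inside the polygon

Cast a horizontal ray to the right from the query point and count how many polygon edges it crosses (each edge strictly once or zero times, handled with the usual half-open convention). 
Parity of crossings → odd ⇒ inside.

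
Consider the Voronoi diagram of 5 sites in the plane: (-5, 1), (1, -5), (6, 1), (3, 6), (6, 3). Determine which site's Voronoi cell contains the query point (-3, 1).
Nearest site = (-5, 1)

The Voronoi cell of site s contains exactly those query points closer to s than to any other site. Compute squared distances from q = (-3, 1) to each site:
  (-5 − -3)² + (1 − 1)² = 4
  (1 − -3)² + (-5 − 1)² = 52
  (3 − -3)² + (6 − 1)² = 61
  (6 − -3)² + (1 − 1)² = 81
  (6 − -3)² + (3 − 1)² = 85
Minimum is attained by (-5, 1), so q lies in its Voronoi cell.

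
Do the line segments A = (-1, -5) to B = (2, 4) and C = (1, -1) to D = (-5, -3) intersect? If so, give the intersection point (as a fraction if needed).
Yes; intersection at (1/4, -5/4) (t = 5/12 on AB, s = 1/8 on CD)

Parametrize AB as A + t(B − A) = (-1 + 3 t, -5 + 9 t) and CD as C + s(D − C) = (1 + -6 s, -1 + -2 s). Solve the linear system for (t, s). Determinant = -48 ≠ 0, so a unique intersection of the containing lines exists. Solution: t = 5/12, s = 1/8 — both in [0, 1], so the segments cross. Intersection point: (1/4, -5/4).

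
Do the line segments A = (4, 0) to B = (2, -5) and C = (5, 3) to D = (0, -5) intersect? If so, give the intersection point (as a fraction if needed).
No (intersection of containing lines falls outside at least one segment)

Parametrize and solve: t = -7/9, s = -1/9. At least one of these is outside [0, 1], so the segments do not intersect.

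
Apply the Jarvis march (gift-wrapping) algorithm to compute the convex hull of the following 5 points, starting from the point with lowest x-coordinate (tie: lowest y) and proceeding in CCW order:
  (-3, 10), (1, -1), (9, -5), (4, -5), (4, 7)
Hull (CCW) = [(-3, 10), (1, -1), (4, -5), (9, -5), (4, 7)]

Jarvis march: at each step, from the current hull vertex p, select the next vertex q as the point such that every other point lies strictly to the left of (or on) the directed line p → q. (Equivalently: for every other point r, the cross product (q − p) × (r − p) ≥ 0.)
Starting point (lowest x, tie lowest y): (-3, 10). Wrap until returning to start. Resulting hull: (-3, 10), (1, -1), (4, -5), (9, -5), (4, 7).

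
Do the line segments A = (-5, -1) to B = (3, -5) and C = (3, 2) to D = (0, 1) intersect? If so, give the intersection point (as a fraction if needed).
No (intersection of containing lines falls outside at least one segment)

Parametrize and solve: t = -1/20, s = 14/5. At least one of these is outside [0, 1], so the segments do not intersect.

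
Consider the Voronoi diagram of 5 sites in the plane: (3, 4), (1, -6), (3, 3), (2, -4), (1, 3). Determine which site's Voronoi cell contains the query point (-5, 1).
Nearest site = (1, 3)

The Voronoi cell of site s contains exactly those query points closer to s than to any other site. Compute squared distances from q = (-5, 1) to each site:
  (1 − -5)² + (3 − 1)² = 40
  (3 − -5)² + (3 − 1)² = 68
  (3 − -5)² + (4 − 1)² = 73
  (2 − -5)² + (-4 − 1)² = 74
  (1 − -5)² + (-6 − 1)² = 85
Minimum is attained by (1, 3), so q lies in its Voronoi cell.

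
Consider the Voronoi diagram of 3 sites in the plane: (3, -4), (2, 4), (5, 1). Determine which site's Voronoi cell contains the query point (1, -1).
Nearest site = (3, -4)

The Voronoi cell of site s contains exactly those query points closer to s than to any other site. Compute squared distances from q = (1, -1) to each site:
  (3 − 1)² + (-4 − -1)² = 13
  (5 − 1)² + (1 − -1)² = 20
  (2 − 1)² + (4 − -1)² = 26
Minimum is attained by (3, -4), so q lies in its Voronoi cell.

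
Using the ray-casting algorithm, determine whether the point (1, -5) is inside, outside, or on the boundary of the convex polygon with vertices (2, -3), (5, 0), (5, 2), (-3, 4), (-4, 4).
The point (1, -5) lies strictly outside the polygon

Cast a horizontal ray to the right from the query point and count how many polygon edges it crosses (each edge strictly once or zero times, handled with the usual half-open convention). 
Parity of crossings → even ⇒ outside.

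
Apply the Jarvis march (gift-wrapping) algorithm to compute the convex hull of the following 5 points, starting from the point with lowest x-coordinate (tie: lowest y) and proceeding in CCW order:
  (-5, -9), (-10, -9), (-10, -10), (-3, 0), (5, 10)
Hull (CCW) = [(-10, -10), (-5, -9), (5, 10), (-3, 0), (-10, -9)]

Jarvis march: at each step, from the current hull vertex p, select the next vertex q as the point such that every other point lies strictly to the left of (or on) the directed line p → q. (Equivalently: for every other point r, the cross product (q − p) × (r − p) ≥ 0.)
Starting point (lowest x, tie lowest y): (-10, -10). Wrap until returning to start. Resulting hull: (-10, -10), (-5, -9), (5, 10), (-3, 0), (-10, -9).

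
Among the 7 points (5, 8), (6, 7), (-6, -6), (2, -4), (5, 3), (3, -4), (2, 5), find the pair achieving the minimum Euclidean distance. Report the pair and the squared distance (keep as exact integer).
Pair = ((2, -4), (3, -4)); squared distance = 1

Compute all C(7, 2) = 21 pairwise squared distances (x_i − x_j)² + (y_i − y_j)². The minimum is 1, attained by the pair ((2, -4), (3, -4)).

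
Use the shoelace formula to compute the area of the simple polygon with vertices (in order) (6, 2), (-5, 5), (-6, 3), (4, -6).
Area = 123/2

Shoelace formula: Area = (1/2) |Σ_i (x_i · y_{i+1} − x_{i+1} · y_i)| (indices mod n). Compute each cross term:
  (6)(5) − (-5)(2) = 40
  (-5)(3) − (-6)(5) = 15
  (-6)(-6) − (4)(3) = 24
  (4)(2) − (6)(-6) = 44
Sum = 123, so (signed) Area = 123/2 = 123/2, |Area| = 123/2.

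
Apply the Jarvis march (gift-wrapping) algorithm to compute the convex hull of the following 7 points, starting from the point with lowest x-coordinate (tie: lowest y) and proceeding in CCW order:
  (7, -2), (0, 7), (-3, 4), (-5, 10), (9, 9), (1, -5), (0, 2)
Hull (CCW) = [(-5, 10), (-3, 4), (1, -5), (7, -2), (9, 9)]

Jarvis march: at each step, from the current hull vertex p, select the next vertex q as the point such that every other point lies strictly to the left of (or on) the directed line p → q. (Equivalently: for every other point r, the cross product (q − p) × (r − p) ≥ 0.)
Starting point (lowest x, tie lowest y): (-5, 10). Wrap until returning to start. Resulting hull: (-5, 10), (-3, 4), (1, -5), (7, -2), (9, 9).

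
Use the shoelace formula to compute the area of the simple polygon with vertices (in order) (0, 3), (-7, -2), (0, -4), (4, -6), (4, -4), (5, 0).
Area = 54

Shoelace formula: Area = (1/2) |Σ_i (x_i · y_{i+1} − x_{i+1} · y_i)| (indices mod n). Compute each cross term:
  (0)(-2) − (-7)(3) = 21
  (-7)(-4) − (0)(-2) = 28
  (0)(-6) − (4)(-4) = 16
  (4)(-4) − (4)(-6) = 8
  (4)(0) − (5)(-4) = 20
  (5)(3) − (0)(0) = 15
Sum = 108, so (signed) Area = 108/2 = 54, |Area| = 54.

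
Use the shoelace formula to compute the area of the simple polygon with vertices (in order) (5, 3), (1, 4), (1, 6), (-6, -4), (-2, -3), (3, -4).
Area = 107/2

Shoelace formula: Area = (1/2) |Σ_i (x_i · y_{i+1} − x_{i+1} · y_i)| (indices mod n). Compute each cross term:
  (5)(4) − (1)(3) = 17
  (1)(6) − (1)(4) = 2
  (1)(-4) − (-6)(6) = 32
  (-6)(-3) − (-2)(-4) = 10
  (-2)(-4) − (3)(-3) = 17
  (3)(3) − (5)(-4) = 29
Sum = 107, so (signed) Area = 107/2 = 107/2, |Area| = 107/2.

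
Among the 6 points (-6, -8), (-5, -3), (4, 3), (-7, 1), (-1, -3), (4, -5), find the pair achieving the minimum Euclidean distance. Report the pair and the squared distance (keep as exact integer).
Pair = ((-5, -3), (-1, -3)); squared distance = 16

Compute all C(6, 2) = 15 pairwise squared distances (x_i − x_j)² + (y_i − y_j)². The minimum is 16, attained by the pair ((-5, -3), (-1, -3)).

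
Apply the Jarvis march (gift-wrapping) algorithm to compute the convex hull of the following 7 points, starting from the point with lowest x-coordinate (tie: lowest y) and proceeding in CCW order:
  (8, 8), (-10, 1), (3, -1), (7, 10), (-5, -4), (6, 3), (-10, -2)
Hull (CCW) = [(-10, -2), (-5, -4), (3, -1), (6, 3), (8, 8), (7, 10), (-10, 1)]

Jarvis march: at each step, from the current hull vertex p, select the next vertex q as the point such that every other point lies strictly to the left of (or on) the directed line p → q. (Equivalently: for every other point r, the cross product (q − p) × (r − p) ≥ 0.)
Starting point (lowest x, tie lowest y): (-10, -2). Wrap until returning to start. Resulting hull: (-10, -2), (-5, -4), (3, -1), (6, 3), (8, 8), (7, 10), (-10, 1).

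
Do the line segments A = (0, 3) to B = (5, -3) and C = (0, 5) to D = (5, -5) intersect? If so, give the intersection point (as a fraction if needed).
Yes; intersection at (5/2, 0) (t = 1/2 on AB, s = 1/2 on CD)

Parametrize AB as A + t(B − A) = (0 + 5 t, 3 + -6 t) and CD as C + s(D − C) = (0 + 5 s, 5 + -10 s). Solve the linear system for (t, s). Determinant = 20 ≠ 0, so a unique intersection of the containing lines exists. Solution: t = 1/2, s = 1/2 — both in [0, 1], so the segments cross. Intersection point: (5/2, 0).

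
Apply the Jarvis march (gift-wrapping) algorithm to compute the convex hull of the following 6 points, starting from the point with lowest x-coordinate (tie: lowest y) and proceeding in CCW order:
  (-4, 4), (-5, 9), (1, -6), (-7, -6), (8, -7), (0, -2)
Hull (CCW) = [(-7, -6), (8, -7), (-5, 9)]

Jarvis march: at each step, from the current hull vertex p, select the next vertex q as the point such that every other point lies strictly to the left of (or on) the directed line p → q. (Equivalently: for every other point r, the cross product (q − p) × (r − p) ≥ 0.)
Starting point (lowest x, tie lowest y): (-7, -6). Wrap until returning to start. Resulting hull: (-7, -6), (8, -7), (-5, 9).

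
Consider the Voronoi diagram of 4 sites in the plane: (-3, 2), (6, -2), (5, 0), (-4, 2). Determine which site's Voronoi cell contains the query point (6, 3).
Nearest site = (5, 0)

The Voronoi cell of site s contains exactly those query points closer to s than to any other site. Compute squared distances from q = (6, 3) to each site:
  (5 − 6)² + (0 − 3)² = 10
  (6 − 6)² + (-2 − 3)² = 25
  (-3 − 6)² + (2 − 3)² = 82
  (-4 − 6)² + (2 − 3)² = 101
Minimum is attained by (5, 0), so q lies in its Voronoi cell.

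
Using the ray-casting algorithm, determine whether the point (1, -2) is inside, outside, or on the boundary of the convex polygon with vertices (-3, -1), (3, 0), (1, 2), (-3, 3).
The point (1, -2) lies strictly outside the polygon

Cast a horizontal ray to the right from the query point and count how many polygon edges it crosses (each edge strictly once or zero times, handled with the usual half-open convention). 
Parity of crossings → even ⇒ outside.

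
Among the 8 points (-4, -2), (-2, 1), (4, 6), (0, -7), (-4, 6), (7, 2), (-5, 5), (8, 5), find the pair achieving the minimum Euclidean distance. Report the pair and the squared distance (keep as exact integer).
Pair = ((-4, 6), (-5, 5)); squared distance = 2

Compute all C(8, 2) = 28 pairwise squared distances (x_i − x_j)² + (y_i − y_j)². The minimum is 2, attained by the pair ((-4, 6), (-5, 5)).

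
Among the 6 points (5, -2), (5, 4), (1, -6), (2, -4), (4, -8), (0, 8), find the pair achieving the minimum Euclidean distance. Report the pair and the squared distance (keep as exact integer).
Pair = ((1, -6), (2, -4)); squared distance = 5

Compute all C(6, 2) = 15 pairwise squared distances (x_i − x_j)² + (y_i − y_j)². The minimum is 5, attained by the pair ((1, -6), (2, -4)).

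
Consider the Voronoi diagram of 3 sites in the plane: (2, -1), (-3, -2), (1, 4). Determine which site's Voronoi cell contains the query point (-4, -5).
Nearest site = (-3, -2)

The Voronoi cell of site s contains exactly those query points closer to s than to any other site. Compute squared distances from q = (-4, -5) to each site:
  (-3 − -4)² + (-2 − -5)² = 10
  (2 − -4)² + (-1 − -5)² = 52
  (1 − -4)² + (4 − -5)² = 106
Minimum is attained by (-3, -2), so q lies in its Voronoi cell.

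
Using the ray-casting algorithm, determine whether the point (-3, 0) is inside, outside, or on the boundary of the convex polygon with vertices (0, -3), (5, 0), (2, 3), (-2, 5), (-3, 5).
The point (-3, 0) lies strictly outside the polygon

Cast a horizontal ray to the right from the query point and count how many polygon edges it crosses (each edge strictly once or zero times, handled with the usual half-open convention). 
Parity of crossings → even ⇒ outside.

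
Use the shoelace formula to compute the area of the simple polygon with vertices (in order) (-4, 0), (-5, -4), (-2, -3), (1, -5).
Area = 8

Shoelace formula: Area = (1/2) |Σ_i (x_i · y_{i+1} − x_{i+1} · y_i)| (indices mod n). Compute each cross term:
  (-4)(-4) − (-5)(0) = 16
  (-5)(-3) − (-2)(-4) = 7
  (-2)(-5) − (1)(-3) = 13
  (1)(0) − (-4)(-5) = -20
Sum = 16, so (signed) Area = 16/2 = 8, |Area| = 8.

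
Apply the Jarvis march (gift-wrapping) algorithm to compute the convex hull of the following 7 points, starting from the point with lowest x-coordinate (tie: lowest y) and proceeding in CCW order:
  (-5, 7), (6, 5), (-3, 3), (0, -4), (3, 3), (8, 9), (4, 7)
Hull (CCW) = [(-5, 7), (0, -4), (6, 5), (8, 9)]

Jarvis march: at each step, from the current hull vertex p, select the next vertex q as the point such that every other point lies strictly to the left of (or on) the directed line p → q. (Equivalently: for every other point r, the cross product (q − p) × (r − p) ≥ 0.)
Starting point (lowest x, tie lowest y): (-5, 7). Wrap until returning to start. Resulting hull: (-5, 7), (0, -4), (6, 5), (8, 9).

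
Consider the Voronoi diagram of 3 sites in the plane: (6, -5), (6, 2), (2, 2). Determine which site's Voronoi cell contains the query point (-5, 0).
Nearest site = (2, 2)

The Voronoi cell of site s contains exactly those query points closer to s than to any other site. Compute squared distances from q = (-5, 0) to each site:
  (2 − -5)² + (2 − 0)² = 53
  (6 − -5)² + (2 − 0)² = 125
  (6 − -5)² + (-5 − 0)² = 146
Minimum is attained by (2, 2), so q lies in its Voronoi cell.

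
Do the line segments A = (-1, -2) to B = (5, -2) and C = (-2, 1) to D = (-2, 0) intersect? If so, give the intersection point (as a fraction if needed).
No (intersection of containing lines falls outside at least one segment)

Parametrize and solve: t = -1/6, s = 3. At least one of these is outside [0, 1], so the segments do not intersect.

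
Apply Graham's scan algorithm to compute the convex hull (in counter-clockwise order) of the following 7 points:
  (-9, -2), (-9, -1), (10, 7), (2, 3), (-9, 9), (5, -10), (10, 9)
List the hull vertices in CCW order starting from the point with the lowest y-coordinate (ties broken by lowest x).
Hull (CCW) = [(5, -10), (10, 7), (10, 9), (-9, 9), (-9, -2)]

Graham scan procedure:
  1. Find the pivot p₀ = point with lowest y (tie → lowest x): (5, -10).
  2. Sort the remaining points by polar angle around p₀.
  3. Walk through sorted points, maintaining a stack; pop the top while the last three entries make a non-left turn (cross product ≤ 0).
  4. Final stack is the convex hull in CCW order: (5, -10), (10, 7), (10, 9), (-9, 9), (-9, -2).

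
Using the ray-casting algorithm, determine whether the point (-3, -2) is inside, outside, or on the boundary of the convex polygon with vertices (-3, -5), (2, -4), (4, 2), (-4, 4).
The point (-3, -2) lies strictly inside the polygon

Cast a horizontal ray to the right from the query point and count how many polygon edges it crosses (each edge strictly once or zero times, handled with the usual half-open convention). 
Parity of crossings → odd ⇒ inside.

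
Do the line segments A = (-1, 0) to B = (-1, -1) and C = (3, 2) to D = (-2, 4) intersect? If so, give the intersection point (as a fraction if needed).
No (intersection of containing lines falls outside at least one segment)

Parametrize and solve: t = -18/5, s = 4/5. At least one of these is outside [0, 1], so the segments do not intersect.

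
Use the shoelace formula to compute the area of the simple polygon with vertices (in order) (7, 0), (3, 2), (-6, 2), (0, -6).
Area = 55

Shoelace formula: Area = (1/2) |Σ_i (x_i · y_{i+1} − x_{i+1} · y_i)| (indices mod n). Compute each cross term:
  (7)(2) − (3)(0) = 14
  (3)(2) − (-6)(2) = 18
  (-6)(-6) − (0)(2) = 36
  (0)(0) − (7)(-6) = 42
Sum = 110, so (signed) Area = 110/2 = 55, |Area| = 55.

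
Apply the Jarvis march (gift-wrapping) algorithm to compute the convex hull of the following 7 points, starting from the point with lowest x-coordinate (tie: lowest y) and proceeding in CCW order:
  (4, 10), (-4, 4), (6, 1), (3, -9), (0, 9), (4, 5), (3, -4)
Hull (CCW) = [(-4, 4), (3, -9), (6, 1), (4, 10), (0, 9)]

Jarvis march: at each step, from the current hull vertex p, select the next vertex q as the point such that every other point lies strictly to the left of (or on) the directed line p → q. (Equivalently: for every other point r, the cross product (q − p) × (r − p) ≥ 0.)
Starting point (lowest x, tie lowest y): (-4, 4). Wrap until returning to start. Resulting hull: (-4, 4), (3, -9), (6, 1), (4, 10), (0, 9).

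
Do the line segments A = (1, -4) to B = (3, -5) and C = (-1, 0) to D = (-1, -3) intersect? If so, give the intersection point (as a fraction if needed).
No (intersection of containing lines falls outside at least one segment)

Parametrize and solve: t = -1, s = 1. At least one of these is outside [0, 1], so the segments do not intersect.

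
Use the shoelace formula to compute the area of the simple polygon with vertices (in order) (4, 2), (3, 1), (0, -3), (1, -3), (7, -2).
Area = 33/2

Shoelace formula: Area = (1/2) |Σ_i (x_i · y_{i+1} − x_{i+1} · y_i)| (indices mod n). Compute each cross term:
  (4)(1) − (3)(2) = -2
  (3)(-3) − (0)(1) = -9
  (0)(-3) − (1)(-3) = 3
  (1)(-2) − (7)(-3) = 19
  (7)(2) − (4)(-2) = 22
Sum = 33, so (signed) Area = 33/2 = 33/2, |Area| = 33/2.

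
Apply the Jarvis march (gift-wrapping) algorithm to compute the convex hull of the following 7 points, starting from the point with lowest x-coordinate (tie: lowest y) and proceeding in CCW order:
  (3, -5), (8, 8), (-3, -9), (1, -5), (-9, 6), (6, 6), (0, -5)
Hull (CCW) = [(-9, 6), (-3, -9), (3, -5), (8, 8)]

Jarvis march: at each step, from the current hull vertex p, select the next vertex q as the point such that every other point lies strictly to the left of (or on) the directed line p → q. (Equivalently: for every other point r, the cross product (q − p) × (r − p) ≥ 0.)
Starting point (lowest x, tie lowest y): (-9, 6). Wrap until returning to start. Resulting hull: (-9, 6), (-3, -9), (3, -5), (8, 8).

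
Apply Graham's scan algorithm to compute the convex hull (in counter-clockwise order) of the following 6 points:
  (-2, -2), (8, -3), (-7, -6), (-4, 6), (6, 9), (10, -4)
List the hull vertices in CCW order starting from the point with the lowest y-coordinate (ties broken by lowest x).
Hull (CCW) = [(-7, -6), (10, -4), (6, 9), (-4, 6)]

Graham scan procedure:
  1. Find the pivot p₀ = point with lowest y (tie → lowest x): (-7, -6).
  2. Sort the remaining points by polar angle around p₀.
  3. Walk through sorted points, maintaining a stack; pop the top while the last three entries make a non-left turn (cross product ≤ 0).
  4. Final stack is the convex hull in CCW order: (-7, -6), (10, -4), (6, 9), (-4, 6).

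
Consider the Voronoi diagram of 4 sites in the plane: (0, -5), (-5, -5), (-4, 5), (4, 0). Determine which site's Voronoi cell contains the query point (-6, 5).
Nearest site = (-4, 5)

The Voronoi cell of site s contains exactly those query points closer to s than to any other site. Compute squared distances from q = (-6, 5) to each site:
  (-4 − -6)² + (5 − 5)² = 4
  (-5 − -6)² + (-5 − 5)² = 101
  (4 − -6)² + (0 − 5)² = 125
  (0 − -6)² + (-5 − 5)² = 136
Minimum is attained by (-4, 5), so q lies in its Voronoi cell.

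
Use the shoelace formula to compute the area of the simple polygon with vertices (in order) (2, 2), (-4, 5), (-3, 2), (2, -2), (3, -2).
Area = 39/2

Shoelace formula: Area = (1/2) |Σ_i (x_i · y_{i+1} − x_{i+1} · y_i)| (indices mod n). Compute each cross term:
  (2)(5) − (-4)(2) = 18
  (-4)(2) − (-3)(5) = 7
  (-3)(-2) − (2)(2) = 2
  (2)(-2) − (3)(-2) = 2
  (3)(2) − (2)(-2) = 10
Sum = 39, so (signed) Area = 39/2 = 39/2, |Area| = 39/2.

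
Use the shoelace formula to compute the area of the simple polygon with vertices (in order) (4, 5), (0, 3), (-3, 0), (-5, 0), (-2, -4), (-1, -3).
Area = 25

Shoelace formula: Area = (1/2) |Σ_i (x_i · y_{i+1} − x_{i+1} · y_i)| (indices mod n). Compute each cross term:
  (4)(3) − (0)(5) = 12
  (0)(0) − (-3)(3) = 9
  (-3)(0) − (-5)(0) = 0
  (-5)(-4) − (-2)(0) = 20
  (-2)(-3) − (-1)(-4) = 2
  (-1)(5) − (4)(-3) = 7
Sum = 50, so (signed) Area = 50/2 = 25, |Area| = 25.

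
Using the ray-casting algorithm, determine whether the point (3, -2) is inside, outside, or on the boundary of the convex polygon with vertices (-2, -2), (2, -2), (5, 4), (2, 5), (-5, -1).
The point (3, -2) lies strictly outside the polygon

Cast a horizontal ray to the right from the query point and count how many polygon edges it crosses (each edge strictly once or zero times, handled with the usual half-open convention). 
Parity of crossings → even ⇒ outside.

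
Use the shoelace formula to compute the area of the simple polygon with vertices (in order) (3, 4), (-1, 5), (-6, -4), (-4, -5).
Area = 33

Shoelace formula: Area = (1/2) |Σ_i (x_i · y_{i+1} − x_{i+1} · y_i)| (indices mod n). Compute each cross term:
  (3)(5) − (-1)(4) = 19
  (-1)(-4) − (-6)(5) = 34
  (-6)(-5) − (-4)(-4) = 14
  (-4)(4) − (3)(-5) = -1
Sum = 66, so (signed) Area = 66/2 = 33, |Area| = 33.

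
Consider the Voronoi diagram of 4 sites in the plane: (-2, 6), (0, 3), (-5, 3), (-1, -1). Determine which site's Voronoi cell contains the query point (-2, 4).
Nearest site = (-2, 6)

The Voronoi cell of site s contains exactly those query points closer to s than to any other site. Compute squared distances from q = (-2, 4) to each site:
  (-2 − -2)² + (6 − 4)² = 4
  (0 − -2)² + (3 − 4)² = 5
  (-5 − -2)² + (3 − 4)² = 10
  (-1 − -2)² + (-1 − 4)² = 26
Minimum is attained by (-2, 6), so q lies in its Voronoi cell.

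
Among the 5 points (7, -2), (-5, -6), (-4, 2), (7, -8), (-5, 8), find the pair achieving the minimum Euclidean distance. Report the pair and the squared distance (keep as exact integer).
Pair = ((7, -2), (7, -8)); squared distance = 36

Compute all C(5, 2) = 10 pairwise squared distances (x_i − x_j)² + (y_i − y_j)². The minimum is 36, attained by the pair ((7, -2), (7, -8)).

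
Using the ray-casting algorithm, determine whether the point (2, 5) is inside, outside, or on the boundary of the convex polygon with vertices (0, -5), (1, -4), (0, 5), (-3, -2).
The point (2, 5) lies strictly outside the polygon

Cast a horizontal ray to the right from the query point and count how many polygon edges it crosses (each edge strictly once or zero times, handled with the usual half-open convention). 
Parity of crossings → even ⇒ outside.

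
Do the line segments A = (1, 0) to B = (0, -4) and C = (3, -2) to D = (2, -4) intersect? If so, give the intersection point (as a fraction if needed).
No (intersection of containing lines falls outside at least one segment)

Parametrize and solve: t = 3, s = 5. At least one of these is outside [0, 1], so the segments do not intersect.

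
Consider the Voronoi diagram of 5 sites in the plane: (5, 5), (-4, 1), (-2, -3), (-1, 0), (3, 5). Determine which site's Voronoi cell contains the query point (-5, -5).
Nearest site = (-2, -3)

The Voronoi cell of site s contains exactly those query points closer to s than to any other site. Compute squared distances from q = (-5, -5) to each site:
  (-2 − -5)² + (-3 − -5)² = 13
  (-4 − -5)² + (1 − -5)² = 37
  (-1 − -5)² + (0 − -5)² = 41
  (3 − -5)² + (5 − -5)² = 164
  (5 − -5)² + (5 − -5)² = 200
Minimum is attained by (-2, -3), so q lies in its Voronoi cell.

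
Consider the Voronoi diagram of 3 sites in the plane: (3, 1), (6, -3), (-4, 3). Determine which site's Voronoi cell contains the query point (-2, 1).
Nearest site = (-4, 3)

The Voronoi cell of site s contains exactly those query points closer to s than to any other site. Compute squared distances from q = (-2, 1) to each site:
  (-4 − -2)² + (3 − 1)² = 8
  (3 − -2)² + (1 − 1)² = 25
  (6 − -2)² + (-3 − 1)² = 80
Minimum is attained by (-4, 3), so q lies in its Voronoi cell.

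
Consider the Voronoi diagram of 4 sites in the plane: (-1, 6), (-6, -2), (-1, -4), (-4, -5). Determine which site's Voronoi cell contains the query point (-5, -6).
Nearest site = (-4, -5)

The Voronoi cell of site s contains exactly those query points closer to s than to any other site. Compute squared distances from q = (-5, -6) to each site:
  (-4 − -5)² + (-5 − -6)² = 2
  (-6 − -5)² + (-2 − -6)² = 17
  (-1 − -5)² + (-4 − -6)² = 20
  (-1 − -5)² + (6 − -6)² = 160
Minimum is attained by (-4, -5), so q lies in its Voronoi cell.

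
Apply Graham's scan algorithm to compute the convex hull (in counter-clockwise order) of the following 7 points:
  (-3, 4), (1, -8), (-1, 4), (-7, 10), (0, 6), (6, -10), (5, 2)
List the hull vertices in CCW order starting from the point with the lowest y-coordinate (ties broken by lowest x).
Hull (CCW) = [(6, -10), (5, 2), (0, 6), (-7, 10), (1, -8)]

Graham scan procedure:
  1. Find the pivot p₀ = point with lowest y (tie → lowest x): (6, -10).
  2. Sort the remaining points by polar angle around p₀.
  3. Walk through sorted points, maintaining a stack; pop the top while the last three entries make a non-left turn (cross product ≤ 0).
  4. Final stack is the convex hull in CCW order: (6, -10), (5, 2), (0, 6), (-7, 10), (1, -8).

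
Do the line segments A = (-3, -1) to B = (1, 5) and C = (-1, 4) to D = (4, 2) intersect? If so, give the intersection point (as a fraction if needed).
Yes; intersection at (1/19, 68/19) (t = 29/38 on AB, s = 4/19 on CD)

Parametrize AB as A + t(B − A) = (-3 + 4 t, -1 + 6 t) and CD as C + s(D − C) = (-1 + 5 s, 4 + -2 s). Solve the linear system for (t, s). Determinant = 38 ≠ 0, so a unique intersection of the containing lines exists. Solution: t = 29/38, s = 4/19 — both in [0, 1], so the segments cross. Intersection point: (1/19, 68/19).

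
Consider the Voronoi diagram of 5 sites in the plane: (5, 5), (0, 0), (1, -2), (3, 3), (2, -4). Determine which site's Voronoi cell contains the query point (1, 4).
Nearest site = (3, 3)

The Voronoi cell of site s contains exactly those query points closer to s than to any other site. Compute squared distances from q = (1, 4) to each site:
  (3 − 1)² + (3 − 4)² = 5
  (0 − 1)² + (0 − 4)² = 17
  (5 − 1)² + (5 − 4)² = 17
  (1 − 1)² + (-2 − 4)² = 36
  (2 − 1)² + (-4 − 4)² = 65
Minimum is attained by (3, 3), so q lies in its Voronoi cell.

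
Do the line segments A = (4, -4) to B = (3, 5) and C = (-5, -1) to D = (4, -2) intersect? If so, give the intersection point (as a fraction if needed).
Yes; intersection at (151/40, -79/40) (t = 9/40 on AB, s = 39/40 on CD)

Parametrize AB as A + t(B − A) = (4 + -1 t, -4 + 9 t) and CD as C + s(D − C) = (-5 + 9 s, -1 + -1 s). Solve the linear system for (t, s). Determinant = 80 ≠ 0, so a unique intersection of the containing lines exists. Solution: t = 9/40, s = 39/40 — both in [0, 1], so the segments cross. Intersection point: (151/40, -79/40).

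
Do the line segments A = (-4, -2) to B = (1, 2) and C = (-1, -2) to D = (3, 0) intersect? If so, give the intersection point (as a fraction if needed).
No (intersection of containing lines falls outside at least one segment)

Parametrize and solve: t = -1, s = -2. At least one of these is outside [0, 1], so the segments do not intersect.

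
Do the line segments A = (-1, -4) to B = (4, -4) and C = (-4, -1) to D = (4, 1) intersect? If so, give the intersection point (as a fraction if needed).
No (intersection of containing lines falls outside at least one segment)

Parametrize and solve: t = -3, s = -3/2. At least one of these is outside [0, 1], so the segments do not intersect.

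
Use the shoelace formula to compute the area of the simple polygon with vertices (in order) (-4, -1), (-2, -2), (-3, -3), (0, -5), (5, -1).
Area = 37/2

Shoelace formula: Area = (1/2) |Σ_i (x_i · y_{i+1} − x_{i+1} · y_i)| (indices mod n). Compute each cross term:
  (-4)(-2) − (-2)(-1) = 6
  (-2)(-3) − (-3)(-2) = 0
  (-3)(-5) − (0)(-3) = 15
  (0)(-1) − (5)(-5) = 25
  (5)(-1) − (-4)(-1) = -9
Sum = 37, so (signed) Area = 37/2 = 37/2, |Area| = 37/2.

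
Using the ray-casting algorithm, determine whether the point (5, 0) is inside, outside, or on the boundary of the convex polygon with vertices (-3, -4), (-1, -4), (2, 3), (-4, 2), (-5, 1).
The point (5, 0) lies strictly outside the polygon

Cast a horizontal ray to the right from the query point and count how many polygon edges it crosses (each edge strictly once or zero times, handled with the usual half-open convention). 
Parity of crossings → even ⇒ outside.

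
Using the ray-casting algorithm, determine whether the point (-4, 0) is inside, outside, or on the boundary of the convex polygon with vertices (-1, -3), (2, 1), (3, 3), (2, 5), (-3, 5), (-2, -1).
The point (-4, 0) lies strictly outside the polygon

Cast a horizontal ray to the right from the query point and count how many polygon edges it crosses (each edge strictly once or zero times, handled with the usual half-open convention). 
Parity of crossings → even ⇒ outside.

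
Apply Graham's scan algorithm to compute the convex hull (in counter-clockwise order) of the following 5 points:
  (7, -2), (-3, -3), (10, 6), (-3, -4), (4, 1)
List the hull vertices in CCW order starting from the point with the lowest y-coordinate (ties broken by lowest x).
Hull (CCW) = [(-3, -4), (7, -2), (10, 6), (-3, -3)]

Graham scan procedure:
  1. Find the pivot p₀ = point with lowest y (tie → lowest x): (-3, -4).
  2. Sort the remaining points by polar angle around p₀.
  3. Walk through sorted points, maintaining a stack; pop the top while the last three entries make a non-left turn (cross product ≤ 0).
  4. Final stack is the convex hull in CCW order: (-3, -4), (7, -2), (10, 6), (-3, -3).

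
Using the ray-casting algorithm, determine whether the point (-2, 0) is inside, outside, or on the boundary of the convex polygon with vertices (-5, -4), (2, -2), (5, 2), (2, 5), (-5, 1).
The point (-2, 0) lies strictly inside the polygon

Cast a horizontal ray to the right from the query point and count how many polygon edges it crosses (each edge strictly once or zero times, handled with the usual half-open convention). 
Parity of crossings → odd ⇒ inside.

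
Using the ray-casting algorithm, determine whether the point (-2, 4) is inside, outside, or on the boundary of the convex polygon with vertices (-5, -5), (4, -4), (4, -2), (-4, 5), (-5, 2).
The point (-2, 4) lies strictly outside the polygon

Cast a horizontal ray to the right from the query point and count how many polygon edges it crosses (each edge strictly once or zero times, handled with the usual half-open convention). 
Parity of crossings → even ⇒ outside.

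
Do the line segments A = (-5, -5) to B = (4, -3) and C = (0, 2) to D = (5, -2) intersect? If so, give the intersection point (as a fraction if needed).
No (intersection of containing lines falls outside at least one segment)

Parametrize and solve: t = 55/46, s = 53/46. At least one of these is outside [0, 1], so the segments do not intersect.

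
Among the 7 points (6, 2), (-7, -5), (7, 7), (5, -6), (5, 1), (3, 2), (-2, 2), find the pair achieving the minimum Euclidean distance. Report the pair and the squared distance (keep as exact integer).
Pair = ((6, 2), (5, 1)); squared distance = 2

Compute all C(7, 2) = 21 pairwise squared distances (x_i − x_j)² + (y_i − y_j)². The minimum is 2, attained by the pair ((6, 2), (5, 1)).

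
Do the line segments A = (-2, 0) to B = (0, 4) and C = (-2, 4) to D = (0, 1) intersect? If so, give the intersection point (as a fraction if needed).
Yes; intersection at (-6/7, 16/7) (t = 4/7 on AB, s = 4/7 on CD)

Parametrize AB as A + t(B − A) = (-2 + 2 t, 0 + 4 t) and CD as C + s(D − C) = (-2 + 2 s, 4 + -3 s). Solve the linear system for (t, s). Determinant = 14 ≠ 0, so a unique intersection of the containing lines exists. Solution: t = 4/7, s = 4/7 — both in [0, 1], so the segments cross. Intersection point: (-6/7, 16/7).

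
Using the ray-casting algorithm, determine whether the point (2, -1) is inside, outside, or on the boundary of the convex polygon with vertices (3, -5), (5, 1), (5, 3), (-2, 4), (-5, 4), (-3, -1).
The point (2, -1) lies strictly inside the polygon

Cast a horizontal ray to the right from the query point and count how many polygon edges it crosses (each edge strictly once or zero times, handled with the usual half-open convention). 
Parity of crossings → odd ⇒ inside.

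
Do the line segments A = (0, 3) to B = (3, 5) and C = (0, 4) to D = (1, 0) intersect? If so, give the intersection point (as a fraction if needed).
Yes; intersection at (3/14, 22/7) (t = 1/14 on AB, s = 3/14 on CD)

Parametrize AB as A + t(B − A) = (0 + 3 t, 3 + 2 t) and CD as C + s(D − C) = (0 + 1 s, 4 + -4 s). Solve the linear system for (t, s). Determinant = 14 ≠ 0, so a unique intersection of the containing lines exists. Solution: t = 1/14, s = 3/14 — both in [0, 1], so the segments cross. Intersection point: (3/14, 22/7).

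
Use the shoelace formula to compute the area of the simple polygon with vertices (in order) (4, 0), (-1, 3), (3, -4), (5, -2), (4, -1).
Area = 14

Shoelace formula: Area = (1/2) |Σ_i (x_i · y_{i+1} − x_{i+1} · y_i)| (indices mod n). Compute each cross term:
  (4)(3) − (-1)(0) = 12
  (-1)(-4) − (3)(3) = -5
  (3)(-2) − (5)(-4) = 14
  (5)(-1) − (4)(-2) = 3
  (4)(0) − (4)(-1) = 4
Sum = 28, so (signed) Area = 28/2 = 14, |Area| = 14.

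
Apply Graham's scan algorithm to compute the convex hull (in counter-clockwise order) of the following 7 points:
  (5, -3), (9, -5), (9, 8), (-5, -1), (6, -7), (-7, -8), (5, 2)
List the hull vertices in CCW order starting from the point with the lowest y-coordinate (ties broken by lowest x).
Hull (CCW) = [(-7, -8), (6, -7), (9, -5), (9, 8), (-5, -1)]

Graham scan procedure:
  1. Find the pivot p₀ = point with lowest y (tie → lowest x): (-7, -8).
  2. Sort the remaining points by polar angle around p₀.
  3. Walk through sorted points, maintaining a stack; pop the top while the last three entries make a non-left turn (cross product ≤ 0).
  4. Final stack is the convex hull in CCW order: (-7, -8), (6, -7), (9, -5), (9, 8), (-5, -1).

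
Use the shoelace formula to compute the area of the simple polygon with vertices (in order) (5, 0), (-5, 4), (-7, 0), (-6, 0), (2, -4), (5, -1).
Area = 95/2

Shoelace formula: Area = (1/2) |Σ_i (x_i · y_{i+1} − x_{i+1} · y_i)| (indices mod n). Compute each cross term:
  (5)(4) − (-5)(0) = 20
  (-5)(0) − (-7)(4) = 28
  (-7)(0) − (-6)(0) = 0
  (-6)(-4) − (2)(0) = 24
  (2)(-1) − (5)(-4) = 18
  (5)(0) − (5)(-1) = 5
Sum = 95, so (signed) Area = 95/2 = 95/2, |Area| = 95/2.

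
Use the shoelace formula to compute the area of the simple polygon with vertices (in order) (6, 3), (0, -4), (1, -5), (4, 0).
Area = 6

Shoelace formula: Area = (1/2) |Σ_i (x_i · y_{i+1} − x_{i+1} · y_i)| (indices mod n). Compute each cross term:
  (6)(-4) − (0)(3) = -24
  (0)(-5) − (1)(-4) = 4
  (1)(0) − (4)(-5) = 20
  (4)(3) − (6)(0) = 12
Sum = 12, so (signed) Area = 12/2 = 6, |Area| = 6.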